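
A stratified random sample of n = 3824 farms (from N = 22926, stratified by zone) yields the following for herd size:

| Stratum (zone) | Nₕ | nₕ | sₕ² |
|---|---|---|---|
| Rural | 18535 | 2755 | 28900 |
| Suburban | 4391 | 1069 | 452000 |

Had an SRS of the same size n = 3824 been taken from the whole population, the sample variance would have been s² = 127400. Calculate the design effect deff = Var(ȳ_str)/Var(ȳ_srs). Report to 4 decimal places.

0.6330

Var(ȳ_str) = Σ Wₕ²(1−fₕ)sₕ²/nₕ with Wₕ = Nₕ/22926:
  Rural: (18535/22926)²·(1−2755/18535)·28900/2755 = 5.8373973
  Suburban: (4391/22926)²·(1−1069/4391)·452000/1069 = 11.734571
  → Var(ȳ_str) = 17.571968.
Var(ȳ_srs) = (1 − 3824/22926)·127400/3824 = 27.75889.
deff = 17.571968 / 27.75889 = 0.6330.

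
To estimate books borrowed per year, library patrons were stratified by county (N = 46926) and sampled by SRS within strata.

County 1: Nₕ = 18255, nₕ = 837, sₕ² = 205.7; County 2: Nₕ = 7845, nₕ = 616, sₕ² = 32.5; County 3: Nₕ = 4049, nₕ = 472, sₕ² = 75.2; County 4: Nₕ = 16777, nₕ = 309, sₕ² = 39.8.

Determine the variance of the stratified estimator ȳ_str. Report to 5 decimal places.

0.05405

Var(ȳ_str) = Σₕ Wₕ²(1 − fₕ)sₕ²/nₕ with Wₕ = Nₕ/N, N = 46926.
County 1: Wₕ = 0.38901675; term = 0.38901675²·(1 − 0.04585045)·205.7/837 = 0.035486395.
County 2: Wₕ = 0.16717811; term = 0.16717811²·(1 − 0.07852135)·32.5/616 = 0.0013587725.
County 3: Wₕ = 0.08628479; term = 0.08628479²·(1 − 0.11657199)·75.2/472 = 0.0010478895.
County 4: Wₕ = 0.35752035; term = 0.35752035²·(1 − 0.01841807)·39.8/309 = 0.016160421.
Sum = 0.054053478.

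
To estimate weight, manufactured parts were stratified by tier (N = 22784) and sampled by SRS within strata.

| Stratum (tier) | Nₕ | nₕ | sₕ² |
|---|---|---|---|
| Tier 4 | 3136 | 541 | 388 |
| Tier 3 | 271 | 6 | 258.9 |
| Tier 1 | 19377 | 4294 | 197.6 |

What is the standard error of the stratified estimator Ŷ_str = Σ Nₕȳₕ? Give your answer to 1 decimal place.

Var(Ŷ_str) = Σₕ Nₕ²(1 − fₕ)sₕ²/nₕ.
Tier 4: 3136²·(1 − 541/3136)·388/541 = 5.836438 × 10^6.
Tier 3: 271²·(1 − 6/271)·258.9/6 = 3.0988172 × 10^6.
Tier 1: 19377²·(1 − 4294/19377)·197.6/4294 = 1.3449284 × 10^7.
Sum = 2.2384539 × 10^7.
SE = √(2.2384539 × 10^7) = 4731.2.

4731.2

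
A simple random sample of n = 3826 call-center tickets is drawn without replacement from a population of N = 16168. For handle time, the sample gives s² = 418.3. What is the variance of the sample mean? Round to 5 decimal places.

0.08346

Under SRS without replacement, Var(ȳ) = (1 − f)·s²/n with f = n/N = 3826/16168 = 0.23664028.
Var(ȳ) = (1 − 0.23664028)·418.3/3826 = 0.76335972·0.10933089 = 0.083458801.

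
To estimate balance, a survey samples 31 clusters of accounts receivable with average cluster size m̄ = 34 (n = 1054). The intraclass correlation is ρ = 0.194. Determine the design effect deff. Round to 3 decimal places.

deff = 1 + (34 − 1)·0.194 = 1 + 6.402 = 7.402.

7.402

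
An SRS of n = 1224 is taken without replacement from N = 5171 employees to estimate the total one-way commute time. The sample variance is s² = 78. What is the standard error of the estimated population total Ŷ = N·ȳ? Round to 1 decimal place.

Var(Ŷ) = N²·Var(ȳ) = N²·(1 − n/N)·s²/n.
f = 1224/5171 = 0.23670470; Var(ȳ) = 0.76329530·78/1224 = 0.048641367.
Var(Ŷ) = 5171² · 0.048641367 = 1.3006332 × 10^6.
SE(Ŷ) = √(1.3006332 × 10^6) = 1140.5.

1140.5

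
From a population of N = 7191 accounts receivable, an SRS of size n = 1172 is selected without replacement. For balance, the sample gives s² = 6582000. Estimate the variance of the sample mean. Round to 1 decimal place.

Under SRS without replacement, Var(ȳ) = (1 − f)·s²/n with f = n/N = 1172/7191 = 0.16298150.
Var(ȳ) = (1 − 0.16298150)·6582000/1172 = 0.83701850·5616.041 = 4700.7302.

4700.7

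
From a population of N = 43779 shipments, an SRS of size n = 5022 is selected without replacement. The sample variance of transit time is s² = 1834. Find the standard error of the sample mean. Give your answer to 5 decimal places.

0.56860

Under SRS without replacement, Var(ȳ) = (1 − f)·s²/n with f = n/N = 5022/43779 = 0.11471253.
Var(ȳ) = (1 − 0.11471253)·1834/5022 = 0.88528747·0.36519315 = 0.32330092.
SE(ȳ) = √(0.32330092) = 0.56860.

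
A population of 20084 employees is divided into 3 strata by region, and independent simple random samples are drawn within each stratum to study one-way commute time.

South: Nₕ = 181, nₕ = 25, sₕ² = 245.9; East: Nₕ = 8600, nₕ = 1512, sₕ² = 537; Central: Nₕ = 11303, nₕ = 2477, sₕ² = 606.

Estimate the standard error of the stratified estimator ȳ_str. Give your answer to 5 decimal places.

0.33892

Var(ȳ_str) = Σₕ Wₕ²(1 − fₕ)sₕ²/nₕ with Wₕ = Nₕ/N, N = 20084.
South: Wₕ = 0.00901215; term = 0.00901215²·(1 − 0.13812155)·245.9/25 = 6.8852746 × 10^-4.
East: Wₕ = 0.42820155; term = 0.42820155²·(1 − 0.17581395)·537/1512 = 0.053671561.
Central: Wₕ = 0.56278630; term = 0.56278630²·(1 − 0.21914536)·606/2477 = 0.060506752.
Sum = 0.11486684.
SE = √(0.11486684) = 0.33892.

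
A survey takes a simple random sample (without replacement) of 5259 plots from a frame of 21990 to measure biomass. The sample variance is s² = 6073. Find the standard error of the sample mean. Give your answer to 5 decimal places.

0.93734

Under SRS without replacement, Var(ȳ) = (1 − f)·s²/n with f = n/N = 5259/21990 = 0.23915416.
Var(ȳ) = (1 − 0.23915416)·6073/5259 = 0.76084584·1.1547823 = 0.87861129.
SE(ȳ) = √(0.87861129) = 0.93734.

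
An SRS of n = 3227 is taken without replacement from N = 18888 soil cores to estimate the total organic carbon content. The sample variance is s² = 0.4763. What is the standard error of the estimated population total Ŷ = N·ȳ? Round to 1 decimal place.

Var(Ŷ) = N²·Var(ȳ) = N²·(1 − n/N)·s²/n.
f = 3227/18888 = 0.17084922; Var(ȳ) = 0.82915078·0.4763/3227 = 1.2238132 × 10^-4.
Var(Ŷ) = 18888² · (1.2238132 × 10^-4) = 43660.337.
SE(Ŷ) = √(43660.337) = 209.0.

209.0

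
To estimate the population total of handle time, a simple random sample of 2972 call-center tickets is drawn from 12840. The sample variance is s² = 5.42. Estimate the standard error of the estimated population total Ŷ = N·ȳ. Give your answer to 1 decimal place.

480.7

Var(Ŷ) = N²·Var(ȳ) = N²·(1 − n/N)·s²/n.
f = 2972/12840 = 0.23146417; Var(ȳ) = 0.76853583·5.42/2972 = 0.0014015694.
Var(Ŷ) = 12840² · 0.0014015694 = 231070.58.
SE(Ŷ) = √(231070.58) = 480.7.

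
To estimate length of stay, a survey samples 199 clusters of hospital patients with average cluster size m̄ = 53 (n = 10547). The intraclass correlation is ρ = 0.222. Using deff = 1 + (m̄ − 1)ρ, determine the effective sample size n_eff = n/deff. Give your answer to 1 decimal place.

840.8

deff = 1 + (53 − 1)·0.222 = 1 + 11.544 = 12.544.
n_eff = 10547 / 12.544 = 840.8.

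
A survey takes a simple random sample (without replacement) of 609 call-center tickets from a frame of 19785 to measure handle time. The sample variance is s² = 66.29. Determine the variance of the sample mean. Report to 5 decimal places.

Under SRS without replacement, Var(ȳ) = (1 − f)·s²/n with f = n/N = 609/19785 = 0.03078089.
Var(ȳ) = (1 − 0.03078089)·66.29/609 = 0.96921911·0.10885057 = 0.10550006.

0.10550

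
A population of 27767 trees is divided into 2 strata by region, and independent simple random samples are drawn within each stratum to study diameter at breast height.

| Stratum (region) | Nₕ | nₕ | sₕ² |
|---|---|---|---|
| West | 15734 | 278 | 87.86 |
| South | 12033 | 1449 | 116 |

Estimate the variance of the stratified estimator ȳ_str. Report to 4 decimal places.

Var(ȳ_str) = Σₕ Wₕ²(1 − fₕ)sₕ²/nₕ with Wₕ = Nₕ/N, N = 27767.
West: Wₕ = 0.56664386; term = 0.56664386²·(1 − 0.01766874)·87.86/278 = 0.099683835.
South: Wₕ = 0.43335614; term = 0.43335614²·(1 − 0.12041885)·116/1449 = 0.013223774.
Sum = 0.11290761.

0.1129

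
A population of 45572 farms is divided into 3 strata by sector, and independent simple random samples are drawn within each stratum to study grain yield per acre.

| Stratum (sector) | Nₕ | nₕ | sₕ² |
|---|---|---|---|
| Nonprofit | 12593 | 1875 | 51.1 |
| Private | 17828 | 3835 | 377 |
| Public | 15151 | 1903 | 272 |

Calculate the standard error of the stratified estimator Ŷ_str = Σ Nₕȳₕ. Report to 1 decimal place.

Var(Ŷ_str) = Σₕ Nₕ²(1 − fₕ)sₕ²/nₕ.
Nonprofit: 12593²·(1 − 1875/12593)·51.1/1875 = 3.6784307 × 10^6.
Private: 17828²·(1 − 3835/17828)·377/3835 = 2.4523895 × 10^7.
Public: 15151²·(1 − 1903/15151)·272/1903 = 2.8689418 × 10^7.
Sum = 5.6891744 × 10^7.
SE = √(5.6891744 × 10^7) = 7542.7.

7542.7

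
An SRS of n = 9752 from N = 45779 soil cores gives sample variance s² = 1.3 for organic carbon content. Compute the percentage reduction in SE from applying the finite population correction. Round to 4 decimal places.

f = n/N = 9752/45779 = 0.21302344.
SE_no-fpc = √(s²/n) = 0.011545821; SE_fpc = √((1−f)s²/n) = 0.010242494.
Ratio = √(1−f) = 0.88711699. Reduction = 100·(1 − 0.88711699) = 11.2883%.

11.2883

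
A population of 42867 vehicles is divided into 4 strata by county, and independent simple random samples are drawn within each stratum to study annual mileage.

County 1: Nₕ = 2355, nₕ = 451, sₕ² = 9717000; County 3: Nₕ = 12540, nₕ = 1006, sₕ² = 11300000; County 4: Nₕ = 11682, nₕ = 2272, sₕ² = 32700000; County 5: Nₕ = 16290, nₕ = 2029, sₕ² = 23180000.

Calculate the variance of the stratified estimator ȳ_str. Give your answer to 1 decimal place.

Var(ȳ_str) = Σₕ Wₕ²(1 − fₕ)sₕ²/nₕ with Wₕ = Nₕ/N, N = 42867.
County 1: Wₕ = 0.05493736; term = 0.05493736²·(1 − 0.19150743)·9717000/451 = 52.573554.
County 3: Wₕ = 0.29253272; term = 0.29253272²·(1 − 0.08022329)·11300000/1006 = 884.12112.
County 4: Wₕ = 0.27251732; term = 0.27251732²·(1 − 0.19448725)·32700000/2272 = 860.99389.
County 5: Wₕ = 0.38001260; term = 0.38001260²·(1 − 0.12455494)·23180000/2029 = 1444.2962.
Sum = 3241.9848.

3242.0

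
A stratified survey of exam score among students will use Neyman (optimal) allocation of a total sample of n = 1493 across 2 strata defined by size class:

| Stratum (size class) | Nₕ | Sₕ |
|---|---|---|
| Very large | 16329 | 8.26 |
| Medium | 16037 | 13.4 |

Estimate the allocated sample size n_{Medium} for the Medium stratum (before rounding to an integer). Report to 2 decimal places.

Neyman allocation: nₕ = n·NₕSₕ / Σⱼ NⱼSⱼ.
Σ NⱼSⱼ = 16329·8.26 + 16037·13.4 = 349773.34.
n_{Medium} = 1493·16037·13.4 / 349773.34 = 917.28.

917.28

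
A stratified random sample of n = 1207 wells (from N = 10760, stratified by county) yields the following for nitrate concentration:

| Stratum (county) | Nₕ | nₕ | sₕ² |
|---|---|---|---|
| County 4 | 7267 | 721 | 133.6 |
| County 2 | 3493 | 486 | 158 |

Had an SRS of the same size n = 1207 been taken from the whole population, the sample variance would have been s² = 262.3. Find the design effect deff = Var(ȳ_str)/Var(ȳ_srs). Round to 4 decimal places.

0.5475

Var(ȳ_str) = Σ Wₕ²(1−fₕ)sₕ²/nₕ with Wₕ = Nₕ/10760:
  County 4: (7267/10760)²·(1−721/7267)·133.6/721 = 0.076133853
  County 2: (3493/10760)²·(1−486/3493)·158/486 = 0.029493634
  → Var(ȳ_str) = 0.10562749.
Var(ȳ_srs) = (1 − 1207/10760)·262.3/1207 = 0.19293834.
deff = 0.10562749 / 0.19293834 = 0.5475.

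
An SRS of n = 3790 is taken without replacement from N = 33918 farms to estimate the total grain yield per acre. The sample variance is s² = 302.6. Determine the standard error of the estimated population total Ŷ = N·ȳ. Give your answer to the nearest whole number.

9033

Var(Ŷ) = N²·Var(ȳ) = N²·(1 − n/N)·s²/n.
f = 3790/33918 = 0.11174008; Var(ȳ) = 0.88825992·302.6/3790 = 0.070920172.
Var(Ŷ) = 33918² · 0.070920172 = 8.1588745 × 10^7.
SE(Ŷ) = √(8.1588745 × 10^7) = 9033.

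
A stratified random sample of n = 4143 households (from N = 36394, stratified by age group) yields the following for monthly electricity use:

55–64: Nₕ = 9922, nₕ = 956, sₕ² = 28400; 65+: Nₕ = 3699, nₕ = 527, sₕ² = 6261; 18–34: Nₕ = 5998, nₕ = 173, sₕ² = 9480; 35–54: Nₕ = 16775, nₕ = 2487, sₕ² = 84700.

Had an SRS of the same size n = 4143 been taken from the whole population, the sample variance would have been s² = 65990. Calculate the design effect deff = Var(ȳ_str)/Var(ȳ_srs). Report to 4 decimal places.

0.6878

Var(ȳ_str) = Σ Wₕ²(1−fₕ)sₕ²/nₕ with Wₕ = Nₕ/36394:
  55–64: (9922/36394)²·(1−956/9922)·28400/956 = 1.9952569
  65+: (3699/36394)²·(1−527/3699)·6261/527 = 0.10524247
  18–34: (5998/36394)²·(1−173/5998)·9480/173 = 1.4454566
  35–54: (16775/36394)²·(1−2487/16775)·84700/2487 = 6.1628559
  → Var(ȳ_str) = 9.7088119.
Var(ȳ_srs) = (1 − 4143/36394)·65990/4143 = 14.11486.
deff = 9.7088119 / 14.11486 = 0.6878.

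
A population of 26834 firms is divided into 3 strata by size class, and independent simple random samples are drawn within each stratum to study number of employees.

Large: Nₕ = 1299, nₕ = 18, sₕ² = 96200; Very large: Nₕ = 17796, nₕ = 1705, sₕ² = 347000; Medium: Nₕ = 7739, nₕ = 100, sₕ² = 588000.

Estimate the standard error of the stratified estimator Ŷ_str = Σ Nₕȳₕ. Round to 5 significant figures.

Var(Ŷ_str) = Σₕ Nₕ²(1 − fₕ)sₕ²/nₕ.
Large: 1299²·(1 − 18/1299)·96200/18 = 8.8932571 × 10^9.
Very large: 17796²·(1 − 1705/17796)·347000/1705 = 5.827879 × 10^10.
Medium: 7739²·(1 − 100/7739)·588000/100 = 3.4761514 × 10^11.
Sum = 4.1478719 × 10^11.
SE = √(4.1478719 × 10^11) = 644040.

644040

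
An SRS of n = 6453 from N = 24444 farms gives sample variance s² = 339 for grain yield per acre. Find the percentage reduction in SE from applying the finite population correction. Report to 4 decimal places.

f = n/N = 6453/24444 = 0.26399116.
SE_no-fpc = √(s²/n) = 0.22920232; SE_fpc = √((1−f)s²/n) = 0.19663487.
Ratio = √(1−f) = 0.85790957. Reduction = 100·(1 − 0.85790957) = 14.2090%.

14.2090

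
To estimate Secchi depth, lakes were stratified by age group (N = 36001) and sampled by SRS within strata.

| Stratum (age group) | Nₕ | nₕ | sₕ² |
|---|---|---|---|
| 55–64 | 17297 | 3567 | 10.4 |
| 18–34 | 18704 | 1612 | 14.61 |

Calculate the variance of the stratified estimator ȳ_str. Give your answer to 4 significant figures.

Var(ȳ_str) = Σₕ Wₕ²(1 − fₕ)sₕ²/nₕ with Wₕ = Nₕ/N, N = 36001.
55–64: Wₕ = 0.48045888; term = 0.48045888²·(1 − 0.20622073)·10.4/3567 = 5.3424741 × 10^-4.
18–34: Wₕ = 0.51954112; term = 0.51954112²·(1 − 0.08618477)·14.61/1612 = 0.0022355451.
Sum = 0.0027697925.

0.002770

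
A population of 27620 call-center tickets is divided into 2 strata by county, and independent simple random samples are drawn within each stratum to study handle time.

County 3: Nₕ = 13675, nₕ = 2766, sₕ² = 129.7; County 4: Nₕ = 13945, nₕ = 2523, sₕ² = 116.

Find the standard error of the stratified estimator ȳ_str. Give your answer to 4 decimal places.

0.1370

Var(ȳ_str) = Σₕ Wₕ²(1 − fₕ)sₕ²/nₕ with Wₕ = Nₕ/N, N = 27620.
County 3: Wₕ = 0.49511224; term = 0.49511224²·(1 − 0.20226691)·129.7/2766 = 0.0091696494.
County 4: Wₕ = 0.50488776; term = 0.50488776²·(1 − 0.18092506)·116/2523 = 0.0095996205.
Sum = 0.01876927.
SE = √(0.01876927) = 0.1370.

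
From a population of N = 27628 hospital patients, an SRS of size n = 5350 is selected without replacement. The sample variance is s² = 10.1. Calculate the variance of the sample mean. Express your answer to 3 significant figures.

0.00152

Under SRS without replacement, Var(ȳ) = (1 − f)·s²/n with f = n/N = 5350/27628 = 0.19364413.
Var(ȳ) = (1 − 0.19364413)·10.1/5350 = 0.80635587·0.0018878505 = 0.0015222793.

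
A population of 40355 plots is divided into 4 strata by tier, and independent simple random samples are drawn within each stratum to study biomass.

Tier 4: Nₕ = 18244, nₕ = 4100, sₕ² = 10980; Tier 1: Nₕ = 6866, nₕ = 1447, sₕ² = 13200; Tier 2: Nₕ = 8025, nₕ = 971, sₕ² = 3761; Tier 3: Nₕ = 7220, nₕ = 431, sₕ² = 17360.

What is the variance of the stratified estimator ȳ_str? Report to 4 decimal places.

Var(ȳ_str) = Σₕ Wₕ²(1 − fₕ)sₕ²/nₕ with Wₕ = Nₕ/N, N = 40355.
Tier 4: Wₕ = 0.45208772; term = 0.45208772²·(1 − 0.22473142)·10980/4100 = 0.42434207.
Tier 1: Wₕ = 0.17014001; term = 0.17014001²·(1 − 0.21074862)·13200/1447 = 0.20841724.
Tier 2: Wₕ = 0.19886012; term = 0.19886012²·(1 − 0.12099688)·3761/971 = 0.1346387.
Tier 3: Wₕ = 0.17891215; term = 0.17891215²·(1 − 0.05969529)·17360/431 = 1.2123297.
Sum = 1.9797277.

1.9797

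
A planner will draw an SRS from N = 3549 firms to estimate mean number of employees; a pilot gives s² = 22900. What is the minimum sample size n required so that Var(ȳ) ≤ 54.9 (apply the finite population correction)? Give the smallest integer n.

374

Without fpc, n₀ = s²/D = 22900/54.9 = 417.1220.
With fpc, (1 − n/N)·s²/n ≤ D requires n ≥ n₀/(1 + n₀/N) = 417.1220/(1 + 417.1220/3549) = 373.2528.
Rounding up, n = 374.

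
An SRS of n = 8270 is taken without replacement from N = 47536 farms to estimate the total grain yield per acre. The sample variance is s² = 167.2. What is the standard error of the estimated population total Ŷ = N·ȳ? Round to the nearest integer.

Var(Ŷ) = N²·Var(ȳ) = N²·(1 − n/N)·s²/n.
f = 8270/47536 = 0.17397341; Var(ȳ) = 0.82602659·167.2/8270 = 0.01670032.
Var(Ŷ) = 47536² · 0.01670032 = 3.7737234 × 10^7.
SE(Ŷ) = √(3.7737234 × 10^7) = 6143.

6143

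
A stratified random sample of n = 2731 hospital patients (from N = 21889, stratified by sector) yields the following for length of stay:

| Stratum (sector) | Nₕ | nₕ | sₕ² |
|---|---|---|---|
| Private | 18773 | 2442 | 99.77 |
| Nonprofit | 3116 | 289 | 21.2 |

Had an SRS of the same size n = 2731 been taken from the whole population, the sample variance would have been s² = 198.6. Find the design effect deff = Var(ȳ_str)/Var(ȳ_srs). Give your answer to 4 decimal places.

0.4319

Var(ȳ_str) = Σ Wₕ²(1−fₕ)sₕ²/nₕ with Wₕ = Nₕ/21889:
  Private: (18773/21889)²·(1−2442/18773)·99.77/2442 = 0.026142609
  Nonprofit: (3116/21889)²·(1−289/3116)·21.2/289 = 0.0013486816
  → Var(ȳ_str) = 0.027491291.
Var(ȳ_srs) = (1 − 2731/21889)·198.6/2731 = 0.063647565.
deff = 0.027491291 / 0.063647565 = 0.4319.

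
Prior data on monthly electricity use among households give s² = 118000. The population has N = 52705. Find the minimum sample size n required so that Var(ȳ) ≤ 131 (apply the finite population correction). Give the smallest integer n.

886

Without fpc, n₀ = s²/D = 118000/131 = 900.7634.
With fpc, (1 − n/N)·s²/n ≤ D requires n ≥ n₀/(1 + n₀/N) = 900.7634/(1 + 900.7634/52705) = 885.6274.
Rounding up, n = 886.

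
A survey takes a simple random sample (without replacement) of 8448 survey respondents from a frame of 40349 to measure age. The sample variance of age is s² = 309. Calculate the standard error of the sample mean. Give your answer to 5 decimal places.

0.17005

Under SRS without replacement, Var(ȳ) = (1 − f)·s²/n with f = n/N = 8448/40349 = 0.20937322.
Var(ȳ) = (1 − 0.20937322)·309/8448 = 0.79062678·0.036576705 = 0.028918522.
SE(ȳ) = √(0.028918522) = 0.17005.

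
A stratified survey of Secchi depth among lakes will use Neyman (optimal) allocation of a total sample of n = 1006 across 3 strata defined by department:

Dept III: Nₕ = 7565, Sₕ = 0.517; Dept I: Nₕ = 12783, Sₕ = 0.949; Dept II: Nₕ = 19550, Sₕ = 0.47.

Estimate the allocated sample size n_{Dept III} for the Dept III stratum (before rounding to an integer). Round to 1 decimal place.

Neyman allocation: nₕ = n·NₕSₕ / Σⱼ NⱼSⱼ.
Σ NⱼSⱼ = 7565·0.517 + 12783·0.949 + 19550·0.47 = 25230.672.
n_{Dept III} = 1006·7565·0.517 / 25230.672 = 155.9.

155.9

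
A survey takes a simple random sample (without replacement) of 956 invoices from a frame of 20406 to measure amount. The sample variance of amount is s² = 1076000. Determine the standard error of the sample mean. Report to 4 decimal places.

32.7535

Under SRS without replacement, Var(ȳ) = (1 − f)·s²/n with f = n/N = 956/20406 = 0.04684897.
Var(ȳ) = (1 − 0.04684897)·1076000/956 = 0.95315103·1125.523 = 1072.7934.
SE(ȳ) = √(1072.7934) = 32.7535.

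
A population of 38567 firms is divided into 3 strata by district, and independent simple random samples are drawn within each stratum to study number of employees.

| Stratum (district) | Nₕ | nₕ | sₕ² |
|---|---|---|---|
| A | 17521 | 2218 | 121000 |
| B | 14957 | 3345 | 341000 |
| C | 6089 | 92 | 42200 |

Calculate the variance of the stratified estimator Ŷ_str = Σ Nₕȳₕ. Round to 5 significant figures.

Var(Ŷ_str) = Σₕ Nₕ²(1 − fₕ)sₕ²/nₕ.
A: 17521²·(1 − 2218/17521)·121000/2218 = 1.4627136 × 10^10.
B: 14957²·(1 − 3345/14957)·341000/3345 = 1.7705564 × 10^10.
C: 6089²·(1 − 92/6089)·42200/92 = 1.6749608 × 10^10.
Sum = 4.9082308 × 10^10.

4.9082 × 10^10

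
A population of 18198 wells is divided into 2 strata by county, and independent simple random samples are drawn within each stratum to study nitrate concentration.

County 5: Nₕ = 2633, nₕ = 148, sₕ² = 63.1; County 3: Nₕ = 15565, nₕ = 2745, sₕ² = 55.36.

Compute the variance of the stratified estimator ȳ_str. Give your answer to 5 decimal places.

Var(ȳ_str) = Σₕ Wₕ²(1 − fₕ)sₕ²/nₕ with Wₕ = Nₕ/N, N = 18198.
County 5: Wₕ = 0.14468623; term = 0.14468623²·(1 − 0.05620965)·63.1/148 = 0.0084235969.
County 3: Wₕ = 0.85531377; term = 0.85531377²·(1 − 0.17635721)·55.36/2745 = 0.012151882.
Sum = 0.020575479.

0.02058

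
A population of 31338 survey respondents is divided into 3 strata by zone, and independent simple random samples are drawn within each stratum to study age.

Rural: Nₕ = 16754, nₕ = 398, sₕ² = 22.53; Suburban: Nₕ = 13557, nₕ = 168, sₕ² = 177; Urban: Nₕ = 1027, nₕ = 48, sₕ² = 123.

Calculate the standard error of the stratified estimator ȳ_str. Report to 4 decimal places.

0.4617

Var(ȳ_str) = Σₕ Wₕ²(1 − fₕ)sₕ²/nₕ with Wₕ = Nₕ/N, N = 31338.
Rural: Wₕ = 0.53462250; term = 0.53462250²·(1 − 0.02375552)·22.53/398 = 0.01579542.
Suburban: Wₕ = 0.43260578; term = 0.43260578²·(1 − 0.01239212)·177/168 = 0.19473014.
Urban: Wₕ = 0.03277171; term = 0.03277171²·(1 − 0.04673807)·123/48 = 0.0026234601.
Sum = 0.21314902.
SE = √(0.21314902) = 0.4617.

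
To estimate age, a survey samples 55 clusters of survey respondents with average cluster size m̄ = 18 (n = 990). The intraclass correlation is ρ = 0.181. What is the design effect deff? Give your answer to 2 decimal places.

deff = 1 + (18 − 1)·0.181 = 1 + 3.077 = 4.077.

4.08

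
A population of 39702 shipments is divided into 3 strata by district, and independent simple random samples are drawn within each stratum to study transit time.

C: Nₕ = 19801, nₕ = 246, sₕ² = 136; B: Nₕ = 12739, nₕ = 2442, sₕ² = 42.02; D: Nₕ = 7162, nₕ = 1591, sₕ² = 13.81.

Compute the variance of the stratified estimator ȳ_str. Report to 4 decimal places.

Var(ȳ_str) = Σₕ Wₕ²(1 − fₕ)sₕ²/nₕ with Wₕ = Nₕ/N, N = 39702.
C: Wₕ = 0.49874062; term = 0.49874062²·(1 − 0.01242361)·136/246 = 0.13580757.
B: Wₕ = 0.32086545; term = 0.32086545²·(1 − 0.19169480)·42.02/2442 = 0.0014319626.
D: Wₕ = 0.18039393; term = 0.18039393²·(1 − 0.22214465)·13.81/1591 = 2.1971829 × 10^-4.
Sum = 0.13745925.

0.1375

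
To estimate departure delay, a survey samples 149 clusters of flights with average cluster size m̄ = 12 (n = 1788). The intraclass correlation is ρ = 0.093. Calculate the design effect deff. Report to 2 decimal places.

2.02

deff = 1 + (12 − 1)·0.093 = 1 + 1.023 = 2.023.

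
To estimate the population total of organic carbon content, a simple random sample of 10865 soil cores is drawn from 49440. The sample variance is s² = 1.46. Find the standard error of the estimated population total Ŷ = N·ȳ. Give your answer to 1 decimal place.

Var(Ŷ) = N²·Var(ȳ) = N²·(1 − n/N)·s²/n.
f = 10865/49440 = 0.21976133; Var(ȳ) = 0.78023867·1.46/10865 = 1.0484569 × 10^-4.
Var(Ŷ) = 49440² · (1.0484569 × 10^-4) = 256275.75.
SE(Ŷ) = √(256275.75) = 506.2.

506.2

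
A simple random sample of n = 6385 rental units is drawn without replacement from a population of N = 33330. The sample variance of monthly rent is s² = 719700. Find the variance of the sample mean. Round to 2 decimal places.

Under SRS without replacement, Var(ȳ) = (1 − f)·s²/n with f = n/N = 6385/33330 = 0.19156916.
Var(ȳ) = (1 − 0.19156916)·719700/6385 = 0.80843084·112.71731 = 91.124147.

91.12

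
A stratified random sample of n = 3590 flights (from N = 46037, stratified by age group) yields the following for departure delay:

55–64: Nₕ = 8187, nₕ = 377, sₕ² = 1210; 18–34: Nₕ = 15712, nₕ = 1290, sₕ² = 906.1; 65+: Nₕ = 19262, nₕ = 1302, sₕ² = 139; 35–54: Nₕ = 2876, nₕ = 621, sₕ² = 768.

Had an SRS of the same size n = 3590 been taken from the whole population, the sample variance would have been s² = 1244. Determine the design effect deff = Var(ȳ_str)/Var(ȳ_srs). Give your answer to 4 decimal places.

0.6045

Var(ȳ_str) = Σ Wₕ²(1−fₕ)sₕ²/nₕ with Wₕ = Nₕ/46037:
  55–64: (8187/46037)²·(1−377/8187)·1210/377 = 0.096829082
  18–34: (15712/46037)²·(1−1290/15712)·906.1/1290 = 0.07509817
  65+: (19262/46037)²·(1−1302/19262)·139/1302 = 0.017425991
  35–54: (2876/46037)²·(1−621/2876)·768/621 = 0.0037843476
  → Var(ȳ_str) = 0.19313759.
Var(ȳ_srs) = (1 − 3590/46037)·1244/3590 = 0.31949636.
deff = 0.19313759 / 0.31949636 = 0.6045.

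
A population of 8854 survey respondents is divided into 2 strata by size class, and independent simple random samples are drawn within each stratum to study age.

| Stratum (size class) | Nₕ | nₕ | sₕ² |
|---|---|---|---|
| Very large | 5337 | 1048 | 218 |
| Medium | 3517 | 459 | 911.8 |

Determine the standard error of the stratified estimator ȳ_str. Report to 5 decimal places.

0.57730

Var(ȳ_str) = Σₕ Wₕ²(1 − fₕ)sₕ²/nₕ with Wₕ = Nₕ/N, N = 8854.
Very large: Wₕ = 0.60277841; term = 0.60277841²·(1 − 0.19636500)·218/1048 = 0.06073925.
Medium: Wₕ = 0.39722159; term = 0.39722159²·(1 − 0.13050896)·911.8/459 = 0.27253213.
Sum = 0.33327138.
SE = √(0.33327138) = 0.57730.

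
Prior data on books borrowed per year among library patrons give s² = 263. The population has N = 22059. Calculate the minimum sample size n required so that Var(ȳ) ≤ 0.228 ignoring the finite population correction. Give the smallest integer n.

1154

Without fpc, n₀ = s²/D = 263/0.228 = 1153.5088.
Rounding up, n = 1154.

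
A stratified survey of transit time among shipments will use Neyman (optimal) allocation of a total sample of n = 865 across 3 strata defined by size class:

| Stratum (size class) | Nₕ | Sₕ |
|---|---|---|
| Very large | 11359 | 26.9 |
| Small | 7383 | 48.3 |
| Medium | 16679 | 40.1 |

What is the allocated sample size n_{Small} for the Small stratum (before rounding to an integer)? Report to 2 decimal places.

231.75

Neyman allocation: nₕ = n·NₕSₕ / Σⱼ NⱼSⱼ.
Σ NⱼSⱼ = 11359·26.9 + 7383·48.3 + 16679·40.1 = 1.3309839 × 10^6.
n_{Small} = 865·7383·48.3 / (1.3309839 × 10^6) = 231.75.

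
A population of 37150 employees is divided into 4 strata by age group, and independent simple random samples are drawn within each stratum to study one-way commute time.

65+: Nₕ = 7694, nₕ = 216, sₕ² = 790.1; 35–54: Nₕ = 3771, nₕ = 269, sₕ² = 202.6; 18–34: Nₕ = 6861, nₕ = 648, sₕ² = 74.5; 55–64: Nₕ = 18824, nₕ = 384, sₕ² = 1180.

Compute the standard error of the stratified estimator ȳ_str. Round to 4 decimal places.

Var(ȳ_str) = Σₕ Wₕ²(1 − fₕ)sₕ²/nₕ with Wₕ = Nₕ/N, N = 37150.
65+: Wₕ = 0.20710633; term = 0.20710633²·(1 − 0.02807382)·790.1/216 = 0.15249244.
35–54: Wₕ = 0.10150740; term = 0.10150740²·(1 − 0.07133386)·202.6/269 = 0.0072067955.
18–34: Wₕ = 0.18468371; term = 0.18468371²·(1 − 0.09444687)·74.5/648 = 0.0035510142.
55–64: Wₕ = 0.50670256; term = 0.50670256²·(1 − 0.02039949)·1180/384 = 0.77286916.
Sum = 0.93611941.
SE = √(0.93611941) = 0.9675.

0.9675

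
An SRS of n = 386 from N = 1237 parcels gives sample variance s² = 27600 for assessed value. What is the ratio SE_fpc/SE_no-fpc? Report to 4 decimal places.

0.8294

f = n/N = 386/1237 = 0.31204527.
SE_no-fpc = √(s²/n) = 8.4559205; SE_fpc = √((1−f)s²/n) = 7.0135972.
Ratio = √(1−f) = 0.82943036.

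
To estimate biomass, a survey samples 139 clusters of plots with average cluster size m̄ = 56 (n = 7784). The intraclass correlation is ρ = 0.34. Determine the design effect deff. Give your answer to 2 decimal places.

deff = 1 + (56 − 1)·0.34 = 1 + 18.7 = 19.7.

19.70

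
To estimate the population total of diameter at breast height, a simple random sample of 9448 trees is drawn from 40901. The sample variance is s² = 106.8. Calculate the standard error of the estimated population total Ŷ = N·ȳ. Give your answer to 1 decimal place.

Var(Ŷ) = N²·Var(ȳ) = N²·(1 − n/N)·s²/n.
f = 9448/40901 = 0.23099680; Var(ȳ) = 0.76900320·106.8/9448 = 0.0086927966.
Var(Ŷ) = 40901² · 0.0086927966 = 1.4542108 × 10^7.
SE(Ŷ) = √(1.4542108 × 10^7) = 3813.4.

3813.4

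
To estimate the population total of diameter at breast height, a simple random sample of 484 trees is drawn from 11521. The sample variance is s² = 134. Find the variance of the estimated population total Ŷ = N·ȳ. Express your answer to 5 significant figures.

3.5205 × 10^7

Var(Ŷ) = N²·Var(ȳ) = N²·(1 − n/N)·s²/n.
f = 484/11521 = 0.04201024; Var(ȳ) = 0.95798976·134/484 = 0.26522857.
Var(Ŷ) = 11521² · 0.26522857 = 3.5204701 × 10^7.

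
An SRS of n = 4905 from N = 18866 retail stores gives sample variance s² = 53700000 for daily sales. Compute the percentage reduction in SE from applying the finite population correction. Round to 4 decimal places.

f = n/N = 4905/18866 = 0.25999152.
SE_no-fpc = √(s²/n) = 104.63275; SE_fpc = √((1−f)s²/n) = 90.00901.
Ratio = √(1−f) = 0.86023746. Reduction = 100·(1 − 0.86023746) = 13.9763%.

13.9763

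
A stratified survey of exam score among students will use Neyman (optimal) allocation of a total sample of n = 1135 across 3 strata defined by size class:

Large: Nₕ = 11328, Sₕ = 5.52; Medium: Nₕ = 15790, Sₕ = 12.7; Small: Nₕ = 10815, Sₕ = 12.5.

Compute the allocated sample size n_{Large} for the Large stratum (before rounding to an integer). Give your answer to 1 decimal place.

178.2

Neyman allocation: nₕ = n·NₕSₕ / Σⱼ NⱼSⱼ.
Σ NⱼSⱼ = 11328·5.52 + 15790·12.7 + 10815·12.5 = 398251.06.
n_{Large} = 1135·11328·5.52 / 398251.06 = 178.2.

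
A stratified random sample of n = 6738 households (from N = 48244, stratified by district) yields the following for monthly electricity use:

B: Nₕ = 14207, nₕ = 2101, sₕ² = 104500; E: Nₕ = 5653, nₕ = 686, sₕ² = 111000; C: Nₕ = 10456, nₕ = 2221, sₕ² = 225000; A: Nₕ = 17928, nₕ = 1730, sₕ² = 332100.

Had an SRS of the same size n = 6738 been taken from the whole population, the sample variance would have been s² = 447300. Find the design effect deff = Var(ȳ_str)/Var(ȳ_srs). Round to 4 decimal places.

Var(ȳ_str) = Σ Wₕ²(1−fₕ)sₕ²/nₕ with Wₕ = Nₕ/48244:
  B: (14207/48244)²·(1−2101/14207)·104500/2101 = 3.6754174
  E: (5653/48244)²·(1−686/5653)·111000/686 = 1.9520251
  C: (10456/48244)²·(1−2221/10456)·225000/2221 = 3.747801
  A: (17928/48244)²·(1−1730/17928)·332100/1730 = 23.951317
  → Var(ȳ_str) = 33.326561.
Var(ȳ_srs) = (1 − 6738/48244)·447300/6738 = 57.113065.
deff = 33.326561 / 57.113065 = 0.5835.

0.5835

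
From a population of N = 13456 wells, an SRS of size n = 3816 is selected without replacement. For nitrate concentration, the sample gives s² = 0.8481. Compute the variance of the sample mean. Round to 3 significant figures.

Under SRS without replacement, Var(ȳ) = (1 − f)·s²/n with f = n/N = 3816/13456 = 0.28359096.
Var(ȳ) = (1 − 0.28359096)·0.8481/3816 = 0.71640904·2.2224843 × 10^-4 = 1.5922078 × 10^-4.

1.59 × 10^-4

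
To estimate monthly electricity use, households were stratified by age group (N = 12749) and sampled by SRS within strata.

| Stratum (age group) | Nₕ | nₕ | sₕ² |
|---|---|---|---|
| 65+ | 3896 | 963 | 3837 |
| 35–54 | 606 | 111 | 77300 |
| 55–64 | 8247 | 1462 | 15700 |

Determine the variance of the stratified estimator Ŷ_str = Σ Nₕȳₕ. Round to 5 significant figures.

8.5532 × 10^8

Var(Ŷ_str) = Σₕ Nₕ²(1 − fₕ)sₕ²/nₕ.
65+: 3896²·(1 − 963/3896)·3837/963 = 4.5529882 × 10^7.
35–54: 606²·(1 − 111/606)·77300/111 = 2.0889803 × 10^8.
55–64: 8247²·(1 − 1462/8247)·15700/1462 = 6.0089436 × 10^8.
Sum = 8.5532227 × 10^8.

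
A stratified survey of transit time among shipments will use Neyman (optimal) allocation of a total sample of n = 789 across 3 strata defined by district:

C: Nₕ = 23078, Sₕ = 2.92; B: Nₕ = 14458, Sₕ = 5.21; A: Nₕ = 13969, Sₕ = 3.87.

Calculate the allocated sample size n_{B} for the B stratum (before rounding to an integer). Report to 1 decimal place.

302.0

Neyman allocation: nₕ = n·NₕSₕ / Σⱼ NⱼSⱼ.
Σ NⱼSⱼ = 23078·2.92 + 14458·5.21 + 13969·3.87 = 196773.97.
n_{B} = 789·14458·5.21 / 196773.97 = 302.0.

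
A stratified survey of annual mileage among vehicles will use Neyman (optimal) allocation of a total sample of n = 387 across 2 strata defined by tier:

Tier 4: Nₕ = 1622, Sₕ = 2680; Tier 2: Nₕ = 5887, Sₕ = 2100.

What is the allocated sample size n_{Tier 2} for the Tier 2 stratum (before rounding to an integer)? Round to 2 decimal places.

286.32

Neyman allocation: nₕ = n·NₕSₕ / Σⱼ NⱼSⱼ.
Σ NⱼSⱼ = 1622·2680 + 5887·2100 = 1.670966 × 10^7.
n_{Tier 2} = 387·5887·2100 / (1.670966 × 10^7) = 286.32.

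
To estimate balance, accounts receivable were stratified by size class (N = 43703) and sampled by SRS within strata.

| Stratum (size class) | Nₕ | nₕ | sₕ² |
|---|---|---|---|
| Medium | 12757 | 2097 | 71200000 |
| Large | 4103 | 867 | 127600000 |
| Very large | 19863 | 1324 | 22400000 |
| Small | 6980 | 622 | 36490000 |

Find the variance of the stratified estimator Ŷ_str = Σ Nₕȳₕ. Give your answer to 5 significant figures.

Var(Ŷ_str) = Σₕ Nₕ²(1 − fₕ)sₕ²/nₕ.
Medium: 12757²·(1 − 2097/12757)·71200000/2097 = 4.6172918 × 10^12.
Large: 4103²·(1 − 867/4103)·127600000/867 = 1.9540767 × 10^12.
Very large: 19863²·(1 − 1324/19863)·22400000/1324 = 6.230045 × 10^12.
Small: 6980²·(1 − 622/6980)·36490000/622 = 2.603511 × 10^12.
Sum = 1.5404925 × 10^13.

1.5405 × 10^13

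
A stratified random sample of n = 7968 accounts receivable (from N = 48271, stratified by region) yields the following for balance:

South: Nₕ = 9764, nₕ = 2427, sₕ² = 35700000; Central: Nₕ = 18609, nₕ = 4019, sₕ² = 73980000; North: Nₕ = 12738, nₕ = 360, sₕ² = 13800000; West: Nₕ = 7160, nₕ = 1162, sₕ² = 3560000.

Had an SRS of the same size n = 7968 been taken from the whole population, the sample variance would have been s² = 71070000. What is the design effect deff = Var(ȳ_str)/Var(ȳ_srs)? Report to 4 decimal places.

Var(ȳ_str) = Σ Wₕ²(1−fₕ)sₕ²/nₕ with Wₕ = Nₕ/48271:
  South: (9764/48271)²·(1−2427/9764)·35700000/2427 = 452.2433
  Central: (18609/48271)²·(1−4019/18609)·73980000/4019 = 2144.8753
  North: (12738/48271)²·(1−360/12738)·13800000/360 = 2593.9149
  West: (7160/48271)²·(1−1162/7160)·3560000/1162 = 56.466486
  → Var(ȳ_str) = 5247.5.
Var(ȳ_srs) = (1 − 7968/48271)·71070000/7968 = 7447.1151.
deff = 5247.5 / 7447.1151 = 0.7046.

0.7046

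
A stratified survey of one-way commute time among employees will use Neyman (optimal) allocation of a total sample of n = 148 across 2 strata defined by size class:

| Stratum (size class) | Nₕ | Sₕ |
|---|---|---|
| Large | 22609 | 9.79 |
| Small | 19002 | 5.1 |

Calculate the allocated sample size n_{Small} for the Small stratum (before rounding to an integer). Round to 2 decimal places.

45.07

Neyman allocation: nₕ = n·NₕSₕ / Σⱼ NⱼSⱼ.
Σ NⱼSⱼ = 22609·9.79 + 19002·5.1 = 318252.31.
n_{Small} = 148·19002·5.1 / 318252.31 = 45.07.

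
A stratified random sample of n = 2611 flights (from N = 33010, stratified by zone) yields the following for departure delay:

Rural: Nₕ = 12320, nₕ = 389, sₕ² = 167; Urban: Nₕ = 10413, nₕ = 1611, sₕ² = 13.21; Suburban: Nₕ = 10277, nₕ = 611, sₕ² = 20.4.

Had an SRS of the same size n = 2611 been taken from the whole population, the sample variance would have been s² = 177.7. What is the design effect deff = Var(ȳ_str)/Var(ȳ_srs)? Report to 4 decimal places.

Var(ȳ_str) = Σ Wₕ²(1−fₕ)sₕ²/nₕ with Wₕ = Nₕ/33010:
  Rural: (12320/33010)²·(1−389/12320)·167/389 = 0.057911308
  Urban: (10413/33010)²·(1−1611/10413)·13.21/1611 = 6.8972102 × 10^-4
  Suburban: (10277/33010)²·(1−611/10277)·20.4/611 = 0.0030437646
  → Var(ȳ_str) = 0.061644794.
Var(ȳ_srs) = (1 − 2611/33010)·177.7/2611 = 0.062674998.
deff = 0.061644794 / 0.062674998 = 0.9836.

0.9836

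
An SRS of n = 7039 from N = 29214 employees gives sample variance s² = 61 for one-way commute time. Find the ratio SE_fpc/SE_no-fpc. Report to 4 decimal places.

0.8712

f = n/N = 7039/29214 = 0.24094612.
SE_no-fpc = √(s²/n) = 0.093091373; SE_fpc = √((1−f)s²/n) = 0.081104647.
Ratio = √(1−f) = 0.87123698.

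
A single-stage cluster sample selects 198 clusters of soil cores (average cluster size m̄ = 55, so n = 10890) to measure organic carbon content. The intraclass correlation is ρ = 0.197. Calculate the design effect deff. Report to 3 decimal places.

deff = 1 + (55 − 1)·0.197 = 1 + 10.638 = 11.638.

11.638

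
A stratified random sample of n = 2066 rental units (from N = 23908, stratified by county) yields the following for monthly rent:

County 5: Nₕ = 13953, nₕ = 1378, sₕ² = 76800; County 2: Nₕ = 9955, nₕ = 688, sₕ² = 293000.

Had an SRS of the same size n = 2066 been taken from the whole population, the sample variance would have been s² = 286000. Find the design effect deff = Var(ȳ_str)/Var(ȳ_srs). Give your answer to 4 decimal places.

Var(ȳ_str) = Σ Wₕ²(1−fₕ)sₕ²/nₕ with Wₕ = Nₕ/23908:
  County 5: (13953/23908)²·(1−1378/13953)·76800/1378 = 17.108073
  County 2: (9955/23908)²·(1−688/9955)·293000/688 = 68.734237
  → Var(ȳ_str) = 85.84231.
Var(ȳ_srs) = (1 − 2066/23908)·286000/2066 = 126.46923.
deff = 85.84231 / 126.46923 = 0.6788.

0.6788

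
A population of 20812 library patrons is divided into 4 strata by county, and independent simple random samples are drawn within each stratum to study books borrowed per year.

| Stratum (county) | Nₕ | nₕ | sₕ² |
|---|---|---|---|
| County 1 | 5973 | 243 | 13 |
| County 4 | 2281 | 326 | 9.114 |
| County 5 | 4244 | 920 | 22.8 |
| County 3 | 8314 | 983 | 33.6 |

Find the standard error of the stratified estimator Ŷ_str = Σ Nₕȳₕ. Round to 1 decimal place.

2094.9

Var(Ŷ_str) = Σₕ Nₕ²(1 − fₕ)sₕ²/nₕ.
County 1: 5973²·(1 − 243/5973)·13/243 = 1.8309826 × 10^6.
County 4: 2281²·(1 − 326/2281)·9.114/326 = 124670.43.
County 5: 4244²·(1 − 920/4244)·22.8/920 = 349609.65.
County 3: 8314²·(1 − 983/8314)·33.6/983 = 2.0833345 × 10^6.
Sum = 4.3885972 × 10^6.
SE = √(4.3885972 × 10^6) = 2094.9.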